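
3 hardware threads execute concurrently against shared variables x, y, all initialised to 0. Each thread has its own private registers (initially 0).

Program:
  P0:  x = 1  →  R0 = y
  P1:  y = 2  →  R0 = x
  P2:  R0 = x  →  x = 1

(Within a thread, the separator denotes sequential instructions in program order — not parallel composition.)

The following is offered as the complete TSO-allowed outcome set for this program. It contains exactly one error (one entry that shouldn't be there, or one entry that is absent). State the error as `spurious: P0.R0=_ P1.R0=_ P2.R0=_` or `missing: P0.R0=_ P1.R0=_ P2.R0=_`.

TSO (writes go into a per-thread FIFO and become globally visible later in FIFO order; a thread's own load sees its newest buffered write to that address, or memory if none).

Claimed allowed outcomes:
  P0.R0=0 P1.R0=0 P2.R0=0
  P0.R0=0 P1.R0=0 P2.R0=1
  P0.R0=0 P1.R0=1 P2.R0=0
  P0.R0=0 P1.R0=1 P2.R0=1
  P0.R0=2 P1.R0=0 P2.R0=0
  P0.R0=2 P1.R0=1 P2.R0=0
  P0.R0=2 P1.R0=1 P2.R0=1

outcome vector order: (P0.R0,P1.R0,P2.R0)
[TSO] allowed = {(0,0,0) (0,0,1) (0,1,0) (0,1,1) (2,0,0) (2,0,1) (2,1,0) (2,1,1)}
TSO∖claimed = {(2,0,1)}

missing: P0.R0=2 P1.R0=0 P2.R0=1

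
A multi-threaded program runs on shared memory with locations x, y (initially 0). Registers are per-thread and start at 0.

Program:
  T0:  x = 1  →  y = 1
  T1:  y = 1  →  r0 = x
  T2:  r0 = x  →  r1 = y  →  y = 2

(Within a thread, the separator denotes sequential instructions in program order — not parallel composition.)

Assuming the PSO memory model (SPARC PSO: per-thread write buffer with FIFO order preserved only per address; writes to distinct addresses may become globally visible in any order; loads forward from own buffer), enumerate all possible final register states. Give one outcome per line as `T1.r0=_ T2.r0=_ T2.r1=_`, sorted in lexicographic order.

outcome vector order: (T1.r0,T2.r0,T2.r1)
|PSO outcomes| = 8

T1.r0=0 T2.r0=0 T2.r1=0
T1.r0=0 T2.r0=0 T2.r1=1
T1.r0=0 T2.r0=1 T2.r1=0
T1.r0=0 T2.r0=1 T2.r1=1
T1.r0=1 T2.r0=0 T2.r1=0
T1.r0=1 T2.r0=0 T2.r1=1
T1.r0=1 T2.r0=1 T2.r1=0
T1.r0=1 T2.r0=1 T2.r1=1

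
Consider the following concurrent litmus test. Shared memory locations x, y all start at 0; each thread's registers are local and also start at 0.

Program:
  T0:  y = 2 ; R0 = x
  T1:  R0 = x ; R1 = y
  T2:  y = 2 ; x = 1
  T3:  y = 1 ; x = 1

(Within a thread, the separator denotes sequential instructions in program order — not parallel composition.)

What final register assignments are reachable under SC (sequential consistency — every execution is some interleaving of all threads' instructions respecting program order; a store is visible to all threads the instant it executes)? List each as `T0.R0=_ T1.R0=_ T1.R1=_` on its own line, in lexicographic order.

outcome vector order: (T0.R0,T1.R0,T1.R1)
|SC outcomes| = 10

T0.R0=0 T1.R0=0 T1.R1=0
T0.R0=0 T1.R0=0 T1.R1=1
T0.R0=0 T1.R0=0 T1.R1=2
T0.R0=0 T1.R0=1 T1.R1=1
T0.R0=0 T1.R0=1 T1.R1=2
T0.R0=1 T1.R0=0 T1.R1=0
T0.R0=1 T1.R0=0 T1.R1=1
T0.R0=1 T1.R0=0 T1.R1=2
T0.R0=1 T1.R0=1 T1.R1=1
T0.R0=1 T1.R0=1 T1.R1=2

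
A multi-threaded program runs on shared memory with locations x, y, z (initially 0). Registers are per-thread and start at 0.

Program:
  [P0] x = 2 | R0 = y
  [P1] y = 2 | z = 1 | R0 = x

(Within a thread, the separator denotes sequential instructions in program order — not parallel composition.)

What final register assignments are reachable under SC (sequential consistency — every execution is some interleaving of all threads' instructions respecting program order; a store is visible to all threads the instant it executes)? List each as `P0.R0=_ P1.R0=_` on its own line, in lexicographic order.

P0.R0=0 P1.R0=2
P0.R0=2 P1.R0=0
P0.R0=2 P1.R0=2

outcome vector order: (P0.R0,P1.R0)
|SC outcomes| = 3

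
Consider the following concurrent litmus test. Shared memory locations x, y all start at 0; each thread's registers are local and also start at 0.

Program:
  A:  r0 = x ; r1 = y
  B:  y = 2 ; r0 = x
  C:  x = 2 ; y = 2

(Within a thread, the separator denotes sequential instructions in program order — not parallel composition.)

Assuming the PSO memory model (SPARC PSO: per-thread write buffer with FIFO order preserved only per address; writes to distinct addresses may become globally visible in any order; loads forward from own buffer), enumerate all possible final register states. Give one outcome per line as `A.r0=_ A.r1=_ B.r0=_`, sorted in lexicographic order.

outcome vector order: (A.r0,A.r1,B.r0)
|PSO outcomes| = 8

A.r0=0 A.r1=0 B.r0=0
A.r0=0 A.r1=0 B.r0=2
A.r0=0 A.r1=2 B.r0=0
A.r0=0 A.r1=2 B.r0=2
A.r0=2 A.r1=0 B.r0=0
A.r0=2 A.r1=0 B.r0=2
A.r0=2 A.r1=2 B.r0=0
A.r0=2 A.r1=2 B.r0=2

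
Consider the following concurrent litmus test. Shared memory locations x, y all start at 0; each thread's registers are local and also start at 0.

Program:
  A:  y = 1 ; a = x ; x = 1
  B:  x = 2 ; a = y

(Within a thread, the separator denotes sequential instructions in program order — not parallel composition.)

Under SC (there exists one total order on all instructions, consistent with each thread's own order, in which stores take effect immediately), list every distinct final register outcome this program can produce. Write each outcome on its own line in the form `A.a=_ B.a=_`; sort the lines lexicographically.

A.a=0 B.a=1
A.a=2 B.a=0
A.a=2 B.a=1

outcome vector order: (A.a,B.a)
|SC outcomes| = 3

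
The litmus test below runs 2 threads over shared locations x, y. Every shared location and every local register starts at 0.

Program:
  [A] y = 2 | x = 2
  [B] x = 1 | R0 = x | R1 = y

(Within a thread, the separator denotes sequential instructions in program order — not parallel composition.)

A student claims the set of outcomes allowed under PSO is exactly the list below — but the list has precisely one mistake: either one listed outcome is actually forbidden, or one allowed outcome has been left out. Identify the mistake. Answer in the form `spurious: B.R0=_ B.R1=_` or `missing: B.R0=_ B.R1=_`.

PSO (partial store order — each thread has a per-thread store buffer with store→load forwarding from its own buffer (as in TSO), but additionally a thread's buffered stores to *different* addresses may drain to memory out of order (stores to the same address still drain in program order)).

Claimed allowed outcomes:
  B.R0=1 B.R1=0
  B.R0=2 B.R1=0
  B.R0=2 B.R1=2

outcome vector order: (B.R0,B.R1)
under PSO → 10; 12; 20; 22
PSO∖claimed = {12}

missing: B.R0=1 B.R1=2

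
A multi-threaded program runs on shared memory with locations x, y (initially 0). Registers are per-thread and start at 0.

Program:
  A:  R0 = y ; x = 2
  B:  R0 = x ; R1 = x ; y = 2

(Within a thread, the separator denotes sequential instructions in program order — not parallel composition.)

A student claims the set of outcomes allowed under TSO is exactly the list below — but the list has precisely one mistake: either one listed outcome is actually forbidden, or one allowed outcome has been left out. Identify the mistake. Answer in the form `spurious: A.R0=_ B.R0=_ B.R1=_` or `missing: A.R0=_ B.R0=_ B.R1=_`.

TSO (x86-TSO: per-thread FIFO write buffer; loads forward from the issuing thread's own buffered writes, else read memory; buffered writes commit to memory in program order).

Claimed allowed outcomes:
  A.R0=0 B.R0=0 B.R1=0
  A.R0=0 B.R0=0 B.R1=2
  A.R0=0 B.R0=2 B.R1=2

outcome vector order: (A.R0,B.R0,B.R1)
TSO: 4 outcomes — {<0 0 0>, <0 0 2>, <0 2 2>, <2 0 0>}
TSO∖claimed = {<2 0 0>}

missing: A.R0=2 B.R0=0 B.R1=0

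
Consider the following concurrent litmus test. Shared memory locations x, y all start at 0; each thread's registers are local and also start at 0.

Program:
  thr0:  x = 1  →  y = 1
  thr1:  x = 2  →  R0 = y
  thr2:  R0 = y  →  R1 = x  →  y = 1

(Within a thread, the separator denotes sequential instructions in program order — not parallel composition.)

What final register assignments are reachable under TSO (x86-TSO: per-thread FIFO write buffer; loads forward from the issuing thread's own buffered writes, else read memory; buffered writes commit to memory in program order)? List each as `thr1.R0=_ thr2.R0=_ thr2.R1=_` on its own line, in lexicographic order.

thr1.R0=0 thr2.R0=0 thr2.R1=0
thr1.R0=0 thr2.R0=0 thr2.R1=1
thr1.R0=0 thr2.R0=0 thr2.R1=2
thr1.R0=0 thr2.R0=1 thr2.R1=1
thr1.R0=0 thr2.R0=1 thr2.R1=2
thr1.R0=1 thr2.R0=0 thr2.R1=0
thr1.R0=1 thr2.R0=0 thr2.R1=1
thr1.R0=1 thr2.R0=0 thr2.R1=2
thr1.R0=1 thr2.R0=1 thr2.R1=1
thr1.R0=1 thr2.R0=1 thr2.R1=2

outcome vector order: (thr1.R0,thr2.R0,thr2.R1)
|TSO outcomes| = 10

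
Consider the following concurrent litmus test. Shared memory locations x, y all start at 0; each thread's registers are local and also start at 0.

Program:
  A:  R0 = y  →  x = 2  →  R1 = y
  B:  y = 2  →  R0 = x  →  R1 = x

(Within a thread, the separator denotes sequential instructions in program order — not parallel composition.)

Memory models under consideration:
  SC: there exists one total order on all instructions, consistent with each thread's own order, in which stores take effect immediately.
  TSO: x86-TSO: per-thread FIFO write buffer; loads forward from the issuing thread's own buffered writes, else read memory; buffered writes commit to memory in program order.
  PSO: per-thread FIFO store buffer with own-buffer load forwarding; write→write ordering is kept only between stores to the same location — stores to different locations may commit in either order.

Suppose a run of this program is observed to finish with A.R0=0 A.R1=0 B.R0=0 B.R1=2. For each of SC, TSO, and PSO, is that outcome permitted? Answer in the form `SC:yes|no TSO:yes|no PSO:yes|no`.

SC:no TSO:yes PSO:yes

outcome vector order: (A.R0,A.R1,B.R0,B.R1)
under SC → <0 0 2 2>; <0 2 0 0>; <0 2 0 2>; <0 2 2 2>; <2 2 0 0>; <2 2 0 2>; <2 2 2 2>
under TSO → <0 0 0 0>; <0 0 0 2>; <0 0 2 2>; <0 2 0 0>; <0 2 0 2>; <0 2 2 2>; <2 2 0 0>; <2 2 0 2>; <2 2 2 2>
under PSO → <0 0 0 0>; <0 0 0 2>; <0 0 2 2>; <0 2 0 0>; <0 2 0 2>; <0 2 2 2>; <2 2 0 0>; <2 2 0 2>; <2 2 2 2>
target <0 0 0 2> ∈ {TSO,PSO}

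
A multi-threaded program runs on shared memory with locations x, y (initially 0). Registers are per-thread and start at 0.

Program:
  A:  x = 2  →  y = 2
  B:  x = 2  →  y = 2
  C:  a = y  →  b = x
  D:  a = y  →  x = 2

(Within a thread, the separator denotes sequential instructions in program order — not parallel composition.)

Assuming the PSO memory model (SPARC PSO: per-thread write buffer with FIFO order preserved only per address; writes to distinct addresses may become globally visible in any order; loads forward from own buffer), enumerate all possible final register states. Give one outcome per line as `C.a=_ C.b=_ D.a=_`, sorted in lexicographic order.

outcome vector order: (C.a,C.b,D.a)
|PSO outcomes| = 8

C.a=0 C.b=0 D.a=0
C.a=0 C.b=0 D.a=2
C.a=0 C.b=2 D.a=0
C.a=0 C.b=2 D.a=2
C.a=2 C.b=0 D.a=0
C.a=2 C.b=0 D.a=2
C.a=2 C.b=2 D.a=0
C.a=2 C.b=2 D.a=2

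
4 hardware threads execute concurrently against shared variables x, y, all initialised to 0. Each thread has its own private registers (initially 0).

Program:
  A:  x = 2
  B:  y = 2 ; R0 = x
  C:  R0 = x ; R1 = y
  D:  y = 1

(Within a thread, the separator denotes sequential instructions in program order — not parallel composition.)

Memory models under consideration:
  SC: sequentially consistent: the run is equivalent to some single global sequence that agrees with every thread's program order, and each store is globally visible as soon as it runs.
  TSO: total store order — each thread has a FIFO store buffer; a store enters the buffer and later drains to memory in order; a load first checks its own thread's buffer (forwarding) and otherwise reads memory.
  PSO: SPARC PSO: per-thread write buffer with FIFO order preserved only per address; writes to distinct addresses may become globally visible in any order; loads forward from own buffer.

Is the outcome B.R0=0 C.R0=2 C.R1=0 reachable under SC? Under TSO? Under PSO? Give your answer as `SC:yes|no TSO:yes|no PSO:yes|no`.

outcome vector order: (B.R0,C.R0,C.R1)
SC (11): (0,0,0); (0,0,1); (0,0,2); (0,2,1); (0,2,2); (2,0,0); (2,0,1); (2,0,2); (2,2,0); (2,2,1); (2,2,2)
TSO (12): (0,0,0); (0,0,1); (0,0,2); (0,2,0); (0,2,1); (0,2,2); (2,0,0); (2,0,1); (2,0,2); (2,2,0); (2,2,1); (2,2,2)
PSO (12): (0,0,0); (0,0,1); (0,0,2); (0,2,0); (0,2,1); (0,2,2); (2,0,0); (2,0,1); (2,0,2); (2,2,0); (2,2,1); (2,2,2)
target (0,2,0) ∈ {TSO,PSO}

SC:no TSO:yes PSO:yes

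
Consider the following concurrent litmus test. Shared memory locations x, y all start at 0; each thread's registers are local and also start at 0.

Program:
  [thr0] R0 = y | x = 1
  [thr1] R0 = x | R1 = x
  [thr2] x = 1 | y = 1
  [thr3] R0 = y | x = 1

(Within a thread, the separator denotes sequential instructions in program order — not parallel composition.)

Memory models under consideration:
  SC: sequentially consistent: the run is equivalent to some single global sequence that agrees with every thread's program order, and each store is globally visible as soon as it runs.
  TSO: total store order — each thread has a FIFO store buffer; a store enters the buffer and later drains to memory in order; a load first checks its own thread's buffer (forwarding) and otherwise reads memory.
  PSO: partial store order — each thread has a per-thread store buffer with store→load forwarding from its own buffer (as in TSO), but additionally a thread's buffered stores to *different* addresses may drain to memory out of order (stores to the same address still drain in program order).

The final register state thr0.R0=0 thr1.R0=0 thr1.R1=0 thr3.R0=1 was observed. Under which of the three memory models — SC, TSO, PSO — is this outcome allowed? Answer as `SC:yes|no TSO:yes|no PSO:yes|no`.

outcome vector order: (thr0.R0,thr1.R0,thr1.R1,thr3.R0)
[SC] allowed = {0000, 0001, 0010, 0011, 0110, 0111, 1000, 1001, 1010, 1011, 1110, 1111}
[TSO] allowed = {0000, 0001, 0010, 0011, 0110, 0111, 1000, 1001, 1010, 1011, 1110, 1111}
[PSO] allowed = {0000, 0001, 0010, 0011, 0110, 0111, 1000, 1001, 1010, 1011, 1110, 1111}
target 0001 ∈ {SC,TSO,PSO}

SC:yes TSO:yes PSO:yes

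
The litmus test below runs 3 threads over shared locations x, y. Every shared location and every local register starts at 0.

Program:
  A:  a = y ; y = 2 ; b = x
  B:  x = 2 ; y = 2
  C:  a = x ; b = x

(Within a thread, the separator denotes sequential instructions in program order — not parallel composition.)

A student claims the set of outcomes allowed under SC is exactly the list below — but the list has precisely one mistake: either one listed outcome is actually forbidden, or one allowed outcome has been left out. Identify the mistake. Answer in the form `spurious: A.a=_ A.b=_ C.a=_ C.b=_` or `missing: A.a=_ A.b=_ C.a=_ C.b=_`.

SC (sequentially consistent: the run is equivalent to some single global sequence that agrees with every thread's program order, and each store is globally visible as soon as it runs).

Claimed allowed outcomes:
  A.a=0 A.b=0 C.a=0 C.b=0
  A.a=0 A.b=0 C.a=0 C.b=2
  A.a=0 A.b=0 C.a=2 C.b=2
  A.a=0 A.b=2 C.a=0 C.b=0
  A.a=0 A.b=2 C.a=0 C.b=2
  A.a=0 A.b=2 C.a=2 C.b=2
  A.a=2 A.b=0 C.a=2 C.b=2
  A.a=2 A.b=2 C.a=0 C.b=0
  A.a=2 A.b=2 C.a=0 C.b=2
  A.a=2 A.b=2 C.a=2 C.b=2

spurious: A.a=2 A.b=0 C.a=2 C.b=2

outcome vector order: (A.a,A.b,C.a,C.b)
under SC → 0/0/0/0, 0/0/0/2, 0/0/2/2, 0/2/0/0, 0/2/0/2, 0/2/2/2, 2/2/0/0, 2/2/0/2, 2/2/2/2
claimed∖SC = {2/0/2/2}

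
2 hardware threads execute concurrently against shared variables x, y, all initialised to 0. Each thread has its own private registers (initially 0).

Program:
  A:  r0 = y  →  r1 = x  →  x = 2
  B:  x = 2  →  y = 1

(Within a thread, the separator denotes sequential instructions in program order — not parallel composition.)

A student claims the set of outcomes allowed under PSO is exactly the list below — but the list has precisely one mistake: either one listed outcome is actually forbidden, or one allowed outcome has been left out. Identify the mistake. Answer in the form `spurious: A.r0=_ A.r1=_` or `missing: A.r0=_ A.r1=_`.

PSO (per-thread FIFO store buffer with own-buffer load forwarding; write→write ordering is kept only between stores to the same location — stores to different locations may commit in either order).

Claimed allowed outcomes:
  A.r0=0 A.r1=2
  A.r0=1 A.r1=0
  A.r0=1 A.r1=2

missing: A.r0=0 A.r1=0

outcome vector order: (A.r0,A.r1)
under PSO → 0/0, 0/2, 1/0, 1/2
PSO∖claimed = {0/0}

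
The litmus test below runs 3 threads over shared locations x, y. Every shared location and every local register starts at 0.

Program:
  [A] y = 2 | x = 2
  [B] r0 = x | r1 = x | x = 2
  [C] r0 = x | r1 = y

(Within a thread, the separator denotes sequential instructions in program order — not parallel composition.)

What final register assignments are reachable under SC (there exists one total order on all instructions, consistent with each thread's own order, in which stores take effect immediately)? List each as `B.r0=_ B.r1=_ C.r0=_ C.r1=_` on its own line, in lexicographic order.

outcome vector order: (B.r0,B.r1,C.r0,C.r1)
|SC outcomes| = 10

B.r0=0 B.r1=0 C.r0=0 C.r1=0
B.r0=0 B.r1=0 C.r0=0 C.r1=2
B.r0=0 B.r1=0 C.r0=2 C.r1=0
B.r0=0 B.r1=0 C.r0=2 C.r1=2
B.r0=0 B.r1=2 C.r0=0 C.r1=0
B.r0=0 B.r1=2 C.r0=0 C.r1=2
B.r0=0 B.r1=2 C.r0=2 C.r1=2
B.r0=2 B.r1=2 C.r0=0 C.r1=0
B.r0=2 B.r1=2 C.r0=0 C.r1=2
B.r0=2 B.r1=2 C.r0=2 C.r1=2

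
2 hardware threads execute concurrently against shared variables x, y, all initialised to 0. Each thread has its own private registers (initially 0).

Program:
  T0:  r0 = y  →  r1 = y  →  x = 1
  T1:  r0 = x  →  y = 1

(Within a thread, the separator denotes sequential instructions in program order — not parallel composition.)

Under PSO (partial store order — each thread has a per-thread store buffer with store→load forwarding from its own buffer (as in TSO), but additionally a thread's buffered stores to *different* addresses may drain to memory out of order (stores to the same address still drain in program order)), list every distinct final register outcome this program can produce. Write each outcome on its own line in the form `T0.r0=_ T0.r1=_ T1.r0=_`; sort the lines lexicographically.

T0.r0=0 T0.r1=0 T1.r0=0
T0.r0=0 T0.r1=0 T1.r0=1
T0.r0=0 T0.r1=1 T1.r0=0
T0.r0=1 T0.r1=1 T1.r0=0

outcome vector order: (T0.r0,T0.r1,T1.r0)
|PSO outcomes| = 4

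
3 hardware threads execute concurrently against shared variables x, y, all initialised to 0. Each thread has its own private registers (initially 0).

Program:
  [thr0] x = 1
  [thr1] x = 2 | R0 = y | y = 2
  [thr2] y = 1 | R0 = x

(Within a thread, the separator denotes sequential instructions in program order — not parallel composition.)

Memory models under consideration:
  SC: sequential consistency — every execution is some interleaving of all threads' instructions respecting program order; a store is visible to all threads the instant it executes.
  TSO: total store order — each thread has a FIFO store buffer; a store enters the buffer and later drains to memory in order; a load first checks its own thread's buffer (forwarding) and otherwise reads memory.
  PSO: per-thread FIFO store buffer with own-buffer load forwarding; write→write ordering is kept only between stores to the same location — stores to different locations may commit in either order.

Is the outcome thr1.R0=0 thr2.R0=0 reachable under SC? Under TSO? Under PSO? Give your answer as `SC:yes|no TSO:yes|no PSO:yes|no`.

SC:no TSO:yes PSO:yes

outcome vector order: (thr1.R0,thr2.R0)
SC (5): 01 02 10 11 12
TSO (6): 00 01 02 10 11 12
PSO (6): 00 01 02 10 11 12
target 00 ∈ {TSO,PSO}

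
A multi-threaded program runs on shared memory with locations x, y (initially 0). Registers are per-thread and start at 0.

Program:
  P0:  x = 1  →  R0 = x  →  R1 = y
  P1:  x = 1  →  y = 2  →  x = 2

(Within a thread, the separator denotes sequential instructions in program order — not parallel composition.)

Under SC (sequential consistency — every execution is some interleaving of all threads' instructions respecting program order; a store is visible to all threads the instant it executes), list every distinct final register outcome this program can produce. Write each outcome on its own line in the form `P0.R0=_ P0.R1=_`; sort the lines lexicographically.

P0.R0=1 P0.R1=0
P0.R0=1 P0.R1=2
P0.R0=2 P0.R1=2

outcome vector order: (P0.R0,P0.R1)
|SC outcomes| = 3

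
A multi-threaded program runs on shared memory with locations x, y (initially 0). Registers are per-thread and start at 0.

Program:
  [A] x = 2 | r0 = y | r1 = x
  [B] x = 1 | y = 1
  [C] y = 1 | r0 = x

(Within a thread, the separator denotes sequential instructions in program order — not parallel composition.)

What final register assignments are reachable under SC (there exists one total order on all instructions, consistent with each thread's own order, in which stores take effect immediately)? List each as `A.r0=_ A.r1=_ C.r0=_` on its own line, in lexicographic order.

A.r0=0 A.r1=1 C.r0=1
A.r0=0 A.r1=1 C.r0=2
A.r0=0 A.r1=2 C.r0=1
A.r0=0 A.r1=2 C.r0=2
A.r0=1 A.r1=1 C.r0=0
A.r0=1 A.r1=1 C.r0=1
A.r0=1 A.r1=1 C.r0=2
A.r0=1 A.r1=2 C.r0=0
A.r0=1 A.r1=2 C.r0=1
A.r0=1 A.r1=2 C.r0=2

outcome vector order: (A.r0,A.r1,C.r0)
|SC outcomes| = 10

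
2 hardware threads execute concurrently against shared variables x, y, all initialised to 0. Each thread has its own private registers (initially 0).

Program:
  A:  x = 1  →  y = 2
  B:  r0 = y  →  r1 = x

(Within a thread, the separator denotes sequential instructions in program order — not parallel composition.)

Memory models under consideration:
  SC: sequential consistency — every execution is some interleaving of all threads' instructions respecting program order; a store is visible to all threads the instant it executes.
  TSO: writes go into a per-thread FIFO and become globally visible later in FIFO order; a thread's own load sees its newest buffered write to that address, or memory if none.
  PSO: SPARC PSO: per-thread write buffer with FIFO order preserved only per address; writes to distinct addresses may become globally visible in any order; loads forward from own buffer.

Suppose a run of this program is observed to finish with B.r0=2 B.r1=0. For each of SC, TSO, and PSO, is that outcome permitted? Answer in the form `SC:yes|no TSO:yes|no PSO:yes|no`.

outcome vector order: (B.r0,B.r1)
[SC] allowed = {00; 01; 21}
[TSO] allowed = {00; 01; 21}
[PSO] allowed = {00; 01; 20; 21}
target 20 ∈ {PSO}

SC:no TSO:no PSO:yes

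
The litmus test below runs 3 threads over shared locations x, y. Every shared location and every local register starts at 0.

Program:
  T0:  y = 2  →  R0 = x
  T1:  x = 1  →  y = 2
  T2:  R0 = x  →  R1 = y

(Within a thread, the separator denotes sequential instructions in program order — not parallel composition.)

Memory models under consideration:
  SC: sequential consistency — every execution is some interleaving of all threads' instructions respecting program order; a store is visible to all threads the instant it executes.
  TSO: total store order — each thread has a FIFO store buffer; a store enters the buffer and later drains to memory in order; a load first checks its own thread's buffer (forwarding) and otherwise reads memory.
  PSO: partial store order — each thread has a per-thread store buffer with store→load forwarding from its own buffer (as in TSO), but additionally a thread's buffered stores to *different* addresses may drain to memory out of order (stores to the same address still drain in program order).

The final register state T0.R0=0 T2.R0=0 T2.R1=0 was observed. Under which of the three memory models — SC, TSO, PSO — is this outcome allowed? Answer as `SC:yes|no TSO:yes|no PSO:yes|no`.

outcome vector order: (T0.R0,T2.R0,T2.R1)
SC: 7 outcomes — {<0 0 0>; <0 0 2>; <0 1 2>; <1 0 0>; <1 0 2>; <1 1 0>; <1 1 2>}
TSO: 8 outcomes — {<0 0 0>; <0 0 2>; <0 1 0>; <0 1 2>; <1 0 0>; <1 0 2>; <1 1 0>; <1 1 2>}
PSO: 8 outcomes — {<0 0 0>; <0 0 2>; <0 1 0>; <0 1 2>; <1 0 0>; <1 0 2>; <1 1 0>; <1 1 2>}
target <0 0 0> ∈ {SC,TSO,PSO}

SC:yes TSO:yes PSO:yes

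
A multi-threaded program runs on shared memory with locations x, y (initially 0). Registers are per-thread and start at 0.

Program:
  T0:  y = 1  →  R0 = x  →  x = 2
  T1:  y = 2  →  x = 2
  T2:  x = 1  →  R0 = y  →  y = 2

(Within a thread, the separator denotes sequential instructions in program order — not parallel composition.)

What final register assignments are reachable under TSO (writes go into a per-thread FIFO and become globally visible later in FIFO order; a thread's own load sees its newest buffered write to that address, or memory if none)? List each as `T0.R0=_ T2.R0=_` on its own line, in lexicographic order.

outcome vector order: (T0.R0,T2.R0)
|TSO outcomes| = 9

T0.R0=0 T2.R0=0
T0.R0=0 T2.R0=1
T0.R0=0 T2.R0=2
T0.R0=1 T2.R0=0
T0.R0=1 T2.R0=1
T0.R0=1 T2.R0=2
T0.R0=2 T2.R0=0
T0.R0=2 T2.R0=1
T0.R0=2 T2.R0=2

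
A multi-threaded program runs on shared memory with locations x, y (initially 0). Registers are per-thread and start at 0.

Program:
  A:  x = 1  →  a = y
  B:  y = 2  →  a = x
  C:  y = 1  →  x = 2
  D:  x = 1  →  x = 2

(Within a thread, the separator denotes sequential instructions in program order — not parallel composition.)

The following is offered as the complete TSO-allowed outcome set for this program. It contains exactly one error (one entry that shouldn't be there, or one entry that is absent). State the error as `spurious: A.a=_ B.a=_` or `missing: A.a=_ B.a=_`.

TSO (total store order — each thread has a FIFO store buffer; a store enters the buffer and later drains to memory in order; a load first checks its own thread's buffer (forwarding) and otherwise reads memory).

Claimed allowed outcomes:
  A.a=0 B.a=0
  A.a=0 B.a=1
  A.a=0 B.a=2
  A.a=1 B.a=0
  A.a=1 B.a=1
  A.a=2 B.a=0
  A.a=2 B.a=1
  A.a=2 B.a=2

missing: A.a=1 B.a=2

outcome vector order: (A.a,B.a)
TSO (9): (0,0); (0,1); (0,2); (1,0); (1,1); (1,2); (2,0); (2,1); (2,2)
TSO∖claimed = {(1,2)}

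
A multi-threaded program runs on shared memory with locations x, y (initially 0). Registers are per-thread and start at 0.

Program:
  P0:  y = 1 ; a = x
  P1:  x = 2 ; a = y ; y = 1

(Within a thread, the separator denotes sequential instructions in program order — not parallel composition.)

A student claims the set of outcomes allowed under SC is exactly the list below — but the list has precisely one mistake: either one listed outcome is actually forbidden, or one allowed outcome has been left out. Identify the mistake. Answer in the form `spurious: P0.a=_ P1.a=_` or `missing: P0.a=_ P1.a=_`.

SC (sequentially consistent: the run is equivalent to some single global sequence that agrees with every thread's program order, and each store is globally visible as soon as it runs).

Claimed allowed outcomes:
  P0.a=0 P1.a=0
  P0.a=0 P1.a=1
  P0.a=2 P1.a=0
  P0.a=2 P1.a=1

spurious: P0.a=0 P1.a=0

outcome vector order: (P0.a,P1.a)
under SC → (0,1), (2,0), (2,1)
claimed∖SC = {(0,0)}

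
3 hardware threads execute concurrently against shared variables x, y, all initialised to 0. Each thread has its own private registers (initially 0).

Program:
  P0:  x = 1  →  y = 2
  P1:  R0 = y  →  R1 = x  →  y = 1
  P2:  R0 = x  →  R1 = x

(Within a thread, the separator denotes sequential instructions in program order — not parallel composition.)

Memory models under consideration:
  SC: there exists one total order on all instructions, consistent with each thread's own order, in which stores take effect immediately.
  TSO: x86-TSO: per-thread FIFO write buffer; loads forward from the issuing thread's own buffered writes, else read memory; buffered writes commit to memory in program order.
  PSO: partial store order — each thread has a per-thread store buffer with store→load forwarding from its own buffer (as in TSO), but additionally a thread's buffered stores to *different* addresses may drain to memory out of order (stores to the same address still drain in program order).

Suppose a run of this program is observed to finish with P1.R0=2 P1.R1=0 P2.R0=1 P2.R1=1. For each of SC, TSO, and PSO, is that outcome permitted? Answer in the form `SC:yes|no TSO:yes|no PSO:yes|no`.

SC:no TSO:no PSO:yes

outcome vector order: (P1.R0,P1.R1,P2.R0,P2.R1)
under SC → 0000; 0001; 0011; 0100; 0101; 0111; 2100; 2101; 2111
under TSO → 0000; 0001; 0011; 0100; 0101; 0111; 2100; 2101; 2111
under PSO → 0000; 0001; 0011; 0100; 0101; 0111; 2000; 2001; 2011; 2100; 2101; 2111
target 2011 ∈ {PSO}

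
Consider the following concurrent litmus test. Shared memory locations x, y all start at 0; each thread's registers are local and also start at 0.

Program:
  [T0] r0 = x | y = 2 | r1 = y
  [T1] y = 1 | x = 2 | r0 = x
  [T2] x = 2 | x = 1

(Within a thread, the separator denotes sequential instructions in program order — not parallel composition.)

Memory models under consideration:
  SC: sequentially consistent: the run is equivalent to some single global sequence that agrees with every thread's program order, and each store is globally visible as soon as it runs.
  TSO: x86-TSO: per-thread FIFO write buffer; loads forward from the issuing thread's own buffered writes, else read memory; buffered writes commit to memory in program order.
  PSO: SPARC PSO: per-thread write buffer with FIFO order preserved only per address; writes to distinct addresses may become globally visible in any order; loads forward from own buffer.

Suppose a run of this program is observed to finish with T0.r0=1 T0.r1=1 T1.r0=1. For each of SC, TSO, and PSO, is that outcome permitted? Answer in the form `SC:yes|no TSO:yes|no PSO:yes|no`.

SC:no TSO:no PSO:yes

outcome vector order: (T0.r0,T0.r1,T1.r0)
SC (11): (0,1,1) (0,1,2) (0,2,1) (0,2,2) (1,1,2) (1,2,1) (1,2,2) (2,1,1) (2,1,2) (2,2,1) (2,2,2)
TSO (11): (0,1,1) (0,1,2) (0,2,1) (0,2,2) (1,1,2) (1,2,1) (1,2,2) (2,1,1) (2,1,2) (2,2,1) (2,2,2)
PSO (12): (0,1,1) (0,1,2) (0,2,1) (0,2,2) (1,1,1) (1,1,2) (1,2,1) (1,2,2) (2,1,1) (2,1,2) (2,2,1) (2,2,2)
target (1,1,1) ∈ {PSO}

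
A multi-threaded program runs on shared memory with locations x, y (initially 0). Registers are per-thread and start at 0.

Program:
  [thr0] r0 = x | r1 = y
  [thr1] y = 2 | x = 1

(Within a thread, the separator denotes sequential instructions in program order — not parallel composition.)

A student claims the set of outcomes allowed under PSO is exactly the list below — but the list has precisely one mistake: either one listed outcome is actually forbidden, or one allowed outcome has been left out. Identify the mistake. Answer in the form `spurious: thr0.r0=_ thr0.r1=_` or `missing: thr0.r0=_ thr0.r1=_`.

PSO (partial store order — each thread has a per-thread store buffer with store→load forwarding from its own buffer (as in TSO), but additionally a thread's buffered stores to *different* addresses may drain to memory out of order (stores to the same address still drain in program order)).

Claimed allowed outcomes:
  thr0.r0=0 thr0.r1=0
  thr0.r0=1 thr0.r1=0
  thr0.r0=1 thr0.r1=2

missing: thr0.r0=0 thr0.r1=2

outcome vector order: (thr0.r0,thr0.r1)
PSO: 4 outcomes — {<0 0>; <0 2>; <1 0>; <1 2>}
PSO∖claimed = {<0 2>}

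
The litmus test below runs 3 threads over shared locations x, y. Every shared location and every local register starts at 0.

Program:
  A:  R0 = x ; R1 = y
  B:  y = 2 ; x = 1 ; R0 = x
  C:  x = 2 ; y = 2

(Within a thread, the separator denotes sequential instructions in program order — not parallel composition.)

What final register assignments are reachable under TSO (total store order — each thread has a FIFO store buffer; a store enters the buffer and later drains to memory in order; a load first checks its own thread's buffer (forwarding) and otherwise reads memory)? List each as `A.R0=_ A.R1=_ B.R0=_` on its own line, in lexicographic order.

outcome vector order: (A.R0,A.R1,B.R0)
|TSO outcomes| = 9

A.R0=0 A.R1=0 B.R0=1
A.R0=0 A.R1=0 B.R0=2
A.R0=0 A.R1=2 B.R0=1
A.R0=0 A.R1=2 B.R0=2
A.R0=1 A.R1=2 B.R0=1
A.R0=1 A.R1=2 B.R0=2
A.R0=2 A.R1=0 B.R0=1
A.R0=2 A.R1=2 B.R0=1
A.R0=2 A.R1=2 B.R0=2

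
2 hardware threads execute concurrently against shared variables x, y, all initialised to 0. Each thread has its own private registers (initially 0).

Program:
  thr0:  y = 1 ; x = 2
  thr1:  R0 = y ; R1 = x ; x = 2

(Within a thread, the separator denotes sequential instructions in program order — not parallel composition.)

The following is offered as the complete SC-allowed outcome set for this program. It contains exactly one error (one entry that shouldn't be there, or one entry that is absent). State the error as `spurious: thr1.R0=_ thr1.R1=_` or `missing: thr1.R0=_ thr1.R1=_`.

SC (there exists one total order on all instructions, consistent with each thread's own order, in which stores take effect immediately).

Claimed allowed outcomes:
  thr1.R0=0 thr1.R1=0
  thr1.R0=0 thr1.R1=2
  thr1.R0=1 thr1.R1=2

outcome vector order: (thr1.R0,thr1.R1)
SC: 4 outcomes — {<0 0> <0 2> <1 0> <1 2>}
SC∖claimed = {<1 0>}

missing: thr1.R0=1 thr1.R1=0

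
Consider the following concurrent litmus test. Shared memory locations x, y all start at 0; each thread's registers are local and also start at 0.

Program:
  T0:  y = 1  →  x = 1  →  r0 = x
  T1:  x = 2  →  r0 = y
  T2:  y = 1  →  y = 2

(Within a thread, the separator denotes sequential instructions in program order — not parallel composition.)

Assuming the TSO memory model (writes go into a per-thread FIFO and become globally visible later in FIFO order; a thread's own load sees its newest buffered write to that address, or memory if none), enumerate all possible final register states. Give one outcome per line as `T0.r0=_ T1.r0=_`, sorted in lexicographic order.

outcome vector order: (T0.r0,T1.r0)
|TSO outcomes| = 6

T0.r0=1 T1.r0=0
T0.r0=1 T1.r0=1
T0.r0=1 T1.r0=2
T0.r0=2 T1.r0=0
T0.r0=2 T1.r0=1
T0.r0=2 T1.r0=2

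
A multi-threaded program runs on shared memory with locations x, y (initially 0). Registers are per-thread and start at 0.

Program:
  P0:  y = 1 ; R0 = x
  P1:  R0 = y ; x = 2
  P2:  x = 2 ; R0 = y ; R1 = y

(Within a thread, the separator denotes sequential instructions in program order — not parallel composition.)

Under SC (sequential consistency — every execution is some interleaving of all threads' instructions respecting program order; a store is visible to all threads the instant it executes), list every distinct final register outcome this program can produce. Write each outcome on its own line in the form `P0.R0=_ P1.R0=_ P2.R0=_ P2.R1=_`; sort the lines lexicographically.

outcome vector order: (P0.R0,P1.R0,P2.R0,P2.R1)
|SC outcomes| = 8

P0.R0=0 P1.R0=0 P2.R0=1 P2.R1=1
P0.R0=0 P1.R0=1 P2.R0=1 P2.R1=1
P0.R0=2 P1.R0=0 P2.R0=0 P2.R1=0
P0.R0=2 P1.R0=0 P2.R0=0 P2.R1=1
P0.R0=2 P1.R0=0 P2.R0=1 P2.R1=1
P0.R0=2 P1.R0=1 P2.R0=0 P2.R1=0
P0.R0=2 P1.R0=1 P2.R0=0 P2.R1=1
P0.R0=2 P1.R0=1 P2.R0=1 P2.R1=1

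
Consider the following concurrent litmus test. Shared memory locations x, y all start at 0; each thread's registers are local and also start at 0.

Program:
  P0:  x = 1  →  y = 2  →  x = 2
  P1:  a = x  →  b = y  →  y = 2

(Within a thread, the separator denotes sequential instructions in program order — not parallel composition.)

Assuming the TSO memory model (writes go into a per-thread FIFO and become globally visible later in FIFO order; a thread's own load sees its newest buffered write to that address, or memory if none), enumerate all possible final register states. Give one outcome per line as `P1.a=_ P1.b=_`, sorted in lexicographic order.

outcome vector order: (P1.a,P1.b)
|TSO outcomes| = 5

P1.a=0 P1.b=0
P1.a=0 P1.b=2
P1.a=1 P1.b=0
P1.a=1 P1.b=2
P1.a=2 P1.b=2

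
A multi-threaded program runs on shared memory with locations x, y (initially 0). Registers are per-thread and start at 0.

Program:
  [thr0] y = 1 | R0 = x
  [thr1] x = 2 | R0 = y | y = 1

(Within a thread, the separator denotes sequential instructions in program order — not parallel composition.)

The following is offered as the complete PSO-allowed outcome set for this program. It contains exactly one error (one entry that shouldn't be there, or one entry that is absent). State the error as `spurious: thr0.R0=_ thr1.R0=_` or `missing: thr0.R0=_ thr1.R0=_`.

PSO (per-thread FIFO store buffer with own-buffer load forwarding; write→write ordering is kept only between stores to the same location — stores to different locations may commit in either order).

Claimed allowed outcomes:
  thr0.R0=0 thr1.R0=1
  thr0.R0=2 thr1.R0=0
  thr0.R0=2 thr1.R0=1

missing: thr0.R0=0 thr1.R0=0

outcome vector order: (thr0.R0,thr1.R0)
PSO: 4 outcomes — {<0 0>; <0 1>; <2 0>; <2 1>}
PSO∖claimed = {<0 0>}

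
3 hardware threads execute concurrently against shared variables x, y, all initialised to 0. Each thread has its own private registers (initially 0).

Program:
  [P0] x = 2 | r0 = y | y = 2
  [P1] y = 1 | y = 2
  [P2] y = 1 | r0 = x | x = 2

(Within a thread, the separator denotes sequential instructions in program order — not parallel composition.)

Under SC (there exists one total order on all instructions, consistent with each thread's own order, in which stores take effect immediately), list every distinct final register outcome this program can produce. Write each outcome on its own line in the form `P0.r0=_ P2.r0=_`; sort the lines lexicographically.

P0.r0=0 P2.r0=2
P0.r0=1 P2.r0=0
P0.r0=1 P2.r0=2
P0.r0=2 P2.r0=0
P0.r0=2 P2.r0=2

outcome vector order: (P0.r0,P2.r0)
|SC outcomes| = 5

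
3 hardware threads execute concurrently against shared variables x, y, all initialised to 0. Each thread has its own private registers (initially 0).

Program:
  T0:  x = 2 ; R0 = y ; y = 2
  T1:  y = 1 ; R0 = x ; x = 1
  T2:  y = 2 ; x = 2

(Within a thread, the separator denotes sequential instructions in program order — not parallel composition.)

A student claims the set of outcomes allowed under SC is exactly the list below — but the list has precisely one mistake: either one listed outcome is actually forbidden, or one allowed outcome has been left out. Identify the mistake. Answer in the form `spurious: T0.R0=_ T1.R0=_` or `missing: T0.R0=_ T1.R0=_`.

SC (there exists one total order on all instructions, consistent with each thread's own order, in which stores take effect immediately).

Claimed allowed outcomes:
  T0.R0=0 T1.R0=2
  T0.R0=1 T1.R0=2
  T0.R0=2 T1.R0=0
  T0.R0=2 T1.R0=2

outcome vector order: (T0.R0,T1.R0)
SC: 5 outcomes — {02, 10, 12, 20, 22}
SC∖claimed = {10}

missing: T0.R0=1 T1.R0=0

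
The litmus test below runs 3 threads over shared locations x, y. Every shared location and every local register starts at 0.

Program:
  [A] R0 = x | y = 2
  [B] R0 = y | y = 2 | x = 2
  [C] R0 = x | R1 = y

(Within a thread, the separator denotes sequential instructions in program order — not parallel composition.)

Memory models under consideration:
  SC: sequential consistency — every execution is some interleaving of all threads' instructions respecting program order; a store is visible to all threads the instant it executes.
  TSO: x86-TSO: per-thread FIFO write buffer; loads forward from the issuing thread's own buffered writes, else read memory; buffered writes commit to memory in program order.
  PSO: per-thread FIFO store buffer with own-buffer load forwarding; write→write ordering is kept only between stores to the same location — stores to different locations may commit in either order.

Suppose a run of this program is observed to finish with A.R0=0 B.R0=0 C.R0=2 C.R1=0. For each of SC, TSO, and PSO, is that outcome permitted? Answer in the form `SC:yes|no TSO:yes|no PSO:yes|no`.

SC:no TSO:no PSO:yes

outcome vector order: (A.R0,B.R0,C.R0,C.R1)
SC (9): 0/0/0/0 0/0/0/2 0/0/2/2 0/2/0/0 0/2/0/2 0/2/2/2 2/0/0/0 2/0/0/2 2/0/2/2
TSO (9): 0/0/0/0 0/0/0/2 0/0/2/2 0/2/0/0 0/2/0/2 0/2/2/2 2/0/0/0 2/0/0/2 2/0/2/2
PSO (11): 0/0/0/0 0/0/0/2 0/0/2/0 0/0/2/2 0/2/0/0 0/2/0/2 0/2/2/2 2/0/0/0 2/0/0/2 2/0/2/0 2/0/2/2
target 0/0/2/0 ∈ {PSO}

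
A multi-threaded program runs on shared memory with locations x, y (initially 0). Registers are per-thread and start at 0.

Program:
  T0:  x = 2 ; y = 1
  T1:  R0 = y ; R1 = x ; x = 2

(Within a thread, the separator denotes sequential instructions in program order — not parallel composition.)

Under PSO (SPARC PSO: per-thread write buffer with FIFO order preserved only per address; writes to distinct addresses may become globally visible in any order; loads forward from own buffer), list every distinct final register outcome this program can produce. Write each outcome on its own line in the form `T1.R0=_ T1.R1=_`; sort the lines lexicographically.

outcome vector order: (T1.R0,T1.R1)
|PSO outcomes| = 4

T1.R0=0 T1.R1=0
T1.R0=0 T1.R1=2
T1.R0=1 T1.R1=0
T1.R0=1 T1.R1=2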